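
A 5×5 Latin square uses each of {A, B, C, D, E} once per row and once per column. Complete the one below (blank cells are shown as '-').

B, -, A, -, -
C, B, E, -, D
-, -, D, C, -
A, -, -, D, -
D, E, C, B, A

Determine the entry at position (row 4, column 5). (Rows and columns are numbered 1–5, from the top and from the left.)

(r1,c4) = E
(r1,c5) = C
(r2,c4) = A
(r3,c1) = E
(r3,c2) = A
(r3,c5) = B
(r4,c2) = C
(r4,c3) = B
(r4,c5) = E

E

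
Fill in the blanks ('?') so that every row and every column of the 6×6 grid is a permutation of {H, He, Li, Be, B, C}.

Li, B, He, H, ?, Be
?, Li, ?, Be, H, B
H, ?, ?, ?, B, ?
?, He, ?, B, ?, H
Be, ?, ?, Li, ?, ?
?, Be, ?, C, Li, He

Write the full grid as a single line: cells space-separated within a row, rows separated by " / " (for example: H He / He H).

Li B He H C Be / He Li C Be H B / H C Be He B Li / C He Li B Be H / Be H B Li He C / B Be H C Li He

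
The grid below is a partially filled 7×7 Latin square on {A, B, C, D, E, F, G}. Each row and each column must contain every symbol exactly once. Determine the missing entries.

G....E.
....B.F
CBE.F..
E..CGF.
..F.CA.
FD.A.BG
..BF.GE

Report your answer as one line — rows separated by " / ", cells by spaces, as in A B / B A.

G F A B D E C / A E G D B C F / C B E G F D A / E A D C G F B / B G F E C A D / F D C A E B G / D C B F A G E

row 3 has {B,C,E,F}; column 6 has {A,B,E,F,G} — only D is left for (r3,c6).
row 3 has {B,C,D,E,F}; column 7 has {E,F,G} — only A is left for (r3,c7).
row 4 has {C,E,F,G}; column 2 has {B,D} — only A is left for (r4,c2).
row 4 has {A,C,E,F,G}; column 3 has {B,E,F} — only D is left for (r4,c3).
row 4 has {A,C,D,E,F,G}; column 7 has {A,E,F,G} — only B is left for (r4,c7).
row 5 has {A,C,F}; column 7 has {A,B,E,F,G} — only D is left for (r5,c7).
row 6 has {A,B,D,F,G}; column 3 has {B,D,E,F} — only C is left for (r6,c3).
row 6 has {A,B,C,D,F,G}; column 5 has {B,C,F,G} — only E is left for (r6,c5).
row 7 has {B,E,F,G}; column 2 has {A,B,D} — only C is left for (r7,c2).
row 1 has {E,G}; column 2 has {A,B,C,D} — only F is left for (r1,c2).
row 1 has {E,F,G}; column 3 has {B,C,D,E,F} — only A is left for (r1,c3).
row 1 has {A,E,F,G}; column 5 has {B,C,E,F,G} — only D is left for (r1,c5).
row 1 has {A,D,E,F,G}; column 7 has {A,B,D,E,F,G} — only C is left for (r1,c7).
row 2 has {B,F}; column 3 has {A,B,C,D,E,F} — only G is left for (r2,c3).
row 2 has {B,F,G}; column 6 has {A,B,D,E,F,G} — only C is left for (r2,c6).
row 3 has {A,B,C,D,E,F}; column 4 has {A,C,F} — only G is left for (r3,c4).
row 5 has {A,C,D,F}; column 1 has {C,E,F,G} — only B is left for (r5,c1).
row 5 has {A,B,C,D,F}; column 4 has {A,C,F,G} — only E is left for (r5,c4).
row 7 has {B,C,E,F,G}; column 5 has {B,C,D,E,F,G} — only A is left for (r7,c5).
row 1 has {A,C,D,E,F,G}; column 4 has {A,C,E,F,G} — only B is left for (r1,c4).
row 2 has {B,C,F,G}; column 2 has {A,B,C,D,F} — only E is left for (r2,c2).
row 2 has {B,C,E,F,G}; column 4 has {A,B,C,E,F,G} — only D is left for (r2,c4).
row 5 has {A,B,C,D,E,F}; column 2 has {A,B,C,D,E,F} — only G is left for (r5,c2).
row 7 has {A,B,C,E,F,G}; column 1 has {B,C,E,F,G} — only D is left for (r7,c1).
row 2 has {B,C,D,E,F,G}; column 1 has {B,C,D,E,F,G} — only A is left for (r2,c1).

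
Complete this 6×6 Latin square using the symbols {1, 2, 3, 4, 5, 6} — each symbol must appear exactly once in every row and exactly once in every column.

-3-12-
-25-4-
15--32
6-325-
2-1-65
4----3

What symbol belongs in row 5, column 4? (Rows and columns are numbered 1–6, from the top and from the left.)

row 1 has {1,2,3}; column 1 has {1,2,4,6} — only 5 is left for (r1,c1).
row 2 has {2,4,5}; column 1 has {1,2,4,5,6} — only 3 is left for (r2,c1).
row 2 has {2,3,4,5}; column 4 has {1,2} — only 6 is left for (r2,c4).
row 2 has {2,3,4,5,6}; column 6 has {2,3,5} — only 1 is left for (r2,c6).
row 3 has {1,2,3,5}; column 4 has {1,2,6} — only 4 is left for (r3,c4).
row 4 has {2,3,5,6}; column 6 has {1,2,3,5} — only 4 is left for (r4,c6).
row 5 has {1,2,5,6}; column 2 has {2,3,5} — only 4 is left for (r5,c2).
row 5 has {1,2,4,5,6}; column 4 has {1,2,4,6} — only 3 is left for (r5,c4).

3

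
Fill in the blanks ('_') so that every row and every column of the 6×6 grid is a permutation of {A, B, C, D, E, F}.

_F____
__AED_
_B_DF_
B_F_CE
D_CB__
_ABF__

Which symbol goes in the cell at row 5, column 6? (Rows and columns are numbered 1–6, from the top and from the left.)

F

(r2,c2) = C
(r3,c3) = E
(r4,c2) = D
(r4,c4) = A
(r5,c2) = E
(r5,c5) = A
(r5,c6) = F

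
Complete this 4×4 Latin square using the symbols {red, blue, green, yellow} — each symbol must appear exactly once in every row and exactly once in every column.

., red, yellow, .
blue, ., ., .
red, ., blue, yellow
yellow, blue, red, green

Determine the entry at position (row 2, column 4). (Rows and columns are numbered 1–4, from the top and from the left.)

(r1,c1): row 1 has {red,yellow}; column 1 has {red,blue,yellow}, so it must be green.
(r1,c4): row 1 has {red,green,yellow}; column 4 has {green,yellow}, so it must be blue.
(r2,c3): row 2 has {blue}; column 3 has {red,blue,yellow}, so it must be green.
(r2,c4): row 2 has {blue,green}; column 4 has {blue,green,yellow}, so it must be red.

red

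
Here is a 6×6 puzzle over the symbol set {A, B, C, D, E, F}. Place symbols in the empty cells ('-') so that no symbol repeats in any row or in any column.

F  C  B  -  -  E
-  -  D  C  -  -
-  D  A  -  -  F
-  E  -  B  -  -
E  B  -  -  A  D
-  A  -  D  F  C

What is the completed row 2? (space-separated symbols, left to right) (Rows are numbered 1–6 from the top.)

A F D C E B

(r1,c4) = A
(r1,c5) = D
(r2,c2) = F
(r3,c4) = E
(r4,c5) = C
(r4,c6) = A
(r5,c4) = F
(r6,c1) = B
(r6,c3) = E
(r2,c1) = A
(r2,c6) = B
(r3,c1) = C
(r3,c5) = B
(r4,c1) = D
(r4,c3) = F
(r5,c3) = C
(r2,c5) = E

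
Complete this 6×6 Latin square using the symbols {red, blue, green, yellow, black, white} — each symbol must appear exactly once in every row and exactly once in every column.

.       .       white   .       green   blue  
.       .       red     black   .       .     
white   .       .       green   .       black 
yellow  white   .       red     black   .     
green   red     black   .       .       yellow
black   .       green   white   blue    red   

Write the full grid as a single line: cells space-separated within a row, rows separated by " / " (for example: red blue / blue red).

red black white yellow green blue / blue green red black yellow white / white blue yellow green red black / yellow white blue red black green / green red black blue white yellow / black yellow green white blue red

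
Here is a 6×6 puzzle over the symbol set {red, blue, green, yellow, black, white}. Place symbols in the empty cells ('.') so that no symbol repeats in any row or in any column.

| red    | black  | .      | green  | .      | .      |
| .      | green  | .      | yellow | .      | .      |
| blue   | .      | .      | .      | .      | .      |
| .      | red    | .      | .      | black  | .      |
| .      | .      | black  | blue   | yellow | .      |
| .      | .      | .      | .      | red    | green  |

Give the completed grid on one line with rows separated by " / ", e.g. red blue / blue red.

red black blue green white yellow / black green red yellow blue white / blue yellow white red green black / yellow red green white black blue / green white black blue yellow red / white blue yellow black red green

(r4,c4) = white
(r5,c2) = white
(r5,c6) = red
(r6,c4) = black
(r3,c2) = yellow
(r3,c4) = red
(r5,c1) = green
(r6,c2) = blue
(r4,c1) = yellow
(r4,c6) = blue
(r6,c1) = white
(r6,c3) = yellow
(r2,c1) = black
(r2,c6) = white
(r3,c6) = black
(r4,c3) = green
(r1,c6) = yellow
(r2,c5) = blue
(r3,c3) = white
(r3,c5) = green
(r1,c3) = blue
(r1,c5) = white
(r2,c3) = red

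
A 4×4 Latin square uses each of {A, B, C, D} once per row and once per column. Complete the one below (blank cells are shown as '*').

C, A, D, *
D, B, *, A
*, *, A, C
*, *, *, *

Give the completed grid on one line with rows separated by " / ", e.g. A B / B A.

C A D B / D B C A / B D A C / A C B D

row 1 has {A,C,D}; column 4 has {A,C} — only B is left for (r1,c4).
row 2 has {A,B,D}; column 3 has {A,D} — only C is left for (r2,c3).
row 3 has {A,C}; column 1 has {C,D} — only B is left for (r3,c1).
row 3 has {A,B,C}; column 2 has {A,B} — only D is left for (r3,c2).
row 4 is empty so far; column 1 has {B,C,D} — only A is left for (r4,c1).
row 4 has {A}; column 2 has {A,B,D} — only C is left for (r4,c2).
row 4 has {A,C}; column 3 has {A,C,D} — only B is left for (r4,c3).
row 4 has {A,B,C}; column 4 has {A,B,C} — only D is left for (r4,c4).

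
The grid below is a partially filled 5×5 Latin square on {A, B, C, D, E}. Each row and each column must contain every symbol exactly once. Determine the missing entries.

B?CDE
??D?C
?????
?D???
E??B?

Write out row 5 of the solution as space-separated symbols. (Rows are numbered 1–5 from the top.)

E C A B D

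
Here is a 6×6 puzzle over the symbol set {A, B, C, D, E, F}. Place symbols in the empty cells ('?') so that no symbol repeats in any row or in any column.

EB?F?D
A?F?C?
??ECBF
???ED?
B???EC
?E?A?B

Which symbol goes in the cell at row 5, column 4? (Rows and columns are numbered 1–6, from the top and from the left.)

D

(r1,c5) = A
(r2,c2) = D
(r2,c4) = B
(r2,c6) = E
(r3,c1) = D
(r3,c2) = A
(r4,c6) = A
(r5,c2) = F
(r5,c4) = D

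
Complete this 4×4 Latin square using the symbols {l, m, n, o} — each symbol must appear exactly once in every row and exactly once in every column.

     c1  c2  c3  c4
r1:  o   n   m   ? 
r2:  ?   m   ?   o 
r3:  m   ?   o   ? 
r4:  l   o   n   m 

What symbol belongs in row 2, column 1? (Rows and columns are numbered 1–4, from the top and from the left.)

n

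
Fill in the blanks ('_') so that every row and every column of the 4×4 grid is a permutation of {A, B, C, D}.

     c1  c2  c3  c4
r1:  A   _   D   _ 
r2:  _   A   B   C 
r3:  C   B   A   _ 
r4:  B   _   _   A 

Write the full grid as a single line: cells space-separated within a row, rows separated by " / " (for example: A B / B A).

A C D B / D A B C / C B A D / B D C A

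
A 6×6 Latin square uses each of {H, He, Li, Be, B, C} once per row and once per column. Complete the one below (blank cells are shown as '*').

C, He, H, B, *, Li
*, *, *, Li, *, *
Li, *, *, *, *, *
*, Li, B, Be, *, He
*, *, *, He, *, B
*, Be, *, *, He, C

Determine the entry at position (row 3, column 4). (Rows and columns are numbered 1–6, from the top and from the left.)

C

(r1,c5) = Be
(r4,c1) = H
(r4,c5) = C
(r5,c1) = Be
(r6,c1) = B
(r6,c3) = Li
(r6,c4) = H
(r2,c1) = He
(r3,c4) = C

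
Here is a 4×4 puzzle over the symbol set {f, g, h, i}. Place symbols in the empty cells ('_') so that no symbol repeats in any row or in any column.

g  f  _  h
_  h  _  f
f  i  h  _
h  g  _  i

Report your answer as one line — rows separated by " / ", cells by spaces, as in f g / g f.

g f i h / i h g f / f i h g / h g f i

At row 1, column 3: row 1 has {f,g,h}; column 3 has {h}; that leaves i.
At row 2, column 1: row 2 has {f,h}; column 1 has {f,g,h}; that leaves i.
At row 2, column 3: row 2 has {f,h,i}; column 3 has {h,i}; that leaves g.
At row 3, column 4: row 3 has {f,h,i}; column 4 has {f,h,i}; that leaves g.
At row 4, column 3: row 4 has {g,h,i}; column 3 has {g,h,i}; that leaves f.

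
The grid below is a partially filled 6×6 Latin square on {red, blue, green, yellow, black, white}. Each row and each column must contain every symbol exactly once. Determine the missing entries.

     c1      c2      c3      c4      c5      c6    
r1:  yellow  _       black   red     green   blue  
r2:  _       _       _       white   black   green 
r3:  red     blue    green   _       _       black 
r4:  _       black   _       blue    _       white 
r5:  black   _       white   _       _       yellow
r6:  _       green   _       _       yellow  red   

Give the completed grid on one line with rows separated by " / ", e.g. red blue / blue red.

yellow white black red green blue / blue yellow red white black green / red blue green yellow white black / green black yellow blue red white / black red white green blue yellow / white green blue black yellow red

At row 1, column 2: row 1 has {red,blue,green,yellow,black}; column 2 has {blue,green,black}; that leaves white.
At row 2, column 1: row 2 has {green,black,white}; column 1 has {red,yellow,black}; that leaves blue.
At row 3, column 4: row 3 has {red,blue,green,black}; column 4 has {red,blue,white}; that leaves yellow.
At row 3, column 5: row 3 has {red,blue,green,yellow,black}; column 5 has {green,yellow,black}; that leaves white.
At row 4, column 1: row 4 has {blue,black,white}; column 1 has {red,blue,yellow,black}; that leaves green.
At row 4, column 5: row 4 has {blue,green,black,white}; column 5 has {green,yellow,black,white}; that leaves red.
At row 5, column 2: row 5 has {yellow,black,white}; column 2 has {blue,green,black,white}; that leaves red.
At row 5, column 4: row 5 has {red,yellow,black,white}; column 4 has {red,blue,yellow,white}; that leaves green.
At row 5, column 5: row 5 has {red,green,yellow,black,white}; column 5 has {red,green,yellow,black,white}; that leaves blue.
At row 6, column 1: row 6 has {red,green,yellow}; column 1 has {red,blue,green,yellow,black}; that leaves white.
At row 6, column 3: row 6 has {red,green,yellow,white}; column 3 has {green,black,white}; that leaves blue.
At row 6, column 4: row 6 has {red,blue,green,yellow,white}; column 4 has {red,blue,green,yellow,white}; that leaves black.
At row 2, column 2: row 2 has {blue,green,black,white}; column 2 has {red,blue,green,black,white}; that leaves yellow.
At row 2, column 3: row 2 has {blue,green,yellow,black,white}; column 3 has {blue,green,black,white}; that leaves red.
At row 4, column 3: row 4 has {red,blue,green,black,white}; column 3 has {red,blue,green,black,white}; that leaves yellow.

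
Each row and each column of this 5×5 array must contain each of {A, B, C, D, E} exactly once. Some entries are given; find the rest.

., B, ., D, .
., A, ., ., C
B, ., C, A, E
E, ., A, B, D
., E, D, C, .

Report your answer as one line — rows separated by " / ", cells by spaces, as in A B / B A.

(r1,c3): row 1 has {B,D}; column 3 has {A,C,D}, so it must be E.
(r1,c5): row 1 has {B,D,E}; column 5 has {C,D,E}, so it must be A.
(r2,c1): row 2 has {A,C}; column 1 has {B,E}, so it must be D.
(r2,c3): row 2 has {A,C,D}; column 3 has {A,C,D,E}, so it must be B.
(r2,c4): row 2 has {A,B,C,D}; column 4 has {A,B,C,D}, so it must be E.
(r3,c2): row 3 has {A,B,C,E}; column 2 has {A,B,E}, so it must be D.
(r4,c2): row 4 has {A,B,D,E}; column 2 has {A,B,D,E}, so it must be C.
(r5,c1): row 5 has {C,D,E}; column 1 has {B,D,E}, so it must be A.
(r5,c5): row 5 has {A,C,D,E}; column 5 has {A,C,D,E}, so it must be B.
(r1,c1): row 1 has {A,B,D,E}; column 1 has {A,B,D,E}, so it must be C.

C B E D A / D A B E C / B D C A E / E C A B D / A E D C B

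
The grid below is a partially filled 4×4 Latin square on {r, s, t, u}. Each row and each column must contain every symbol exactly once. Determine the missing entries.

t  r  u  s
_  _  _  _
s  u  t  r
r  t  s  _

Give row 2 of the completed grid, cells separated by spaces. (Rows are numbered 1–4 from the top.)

u s r t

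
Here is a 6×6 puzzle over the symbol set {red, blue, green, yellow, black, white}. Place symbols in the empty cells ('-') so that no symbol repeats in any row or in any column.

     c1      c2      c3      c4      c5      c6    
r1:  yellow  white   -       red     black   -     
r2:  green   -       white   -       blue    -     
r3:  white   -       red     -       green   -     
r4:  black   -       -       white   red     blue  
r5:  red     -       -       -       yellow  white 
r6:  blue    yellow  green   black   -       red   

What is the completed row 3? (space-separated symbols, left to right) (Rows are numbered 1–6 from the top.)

white black red blue green yellow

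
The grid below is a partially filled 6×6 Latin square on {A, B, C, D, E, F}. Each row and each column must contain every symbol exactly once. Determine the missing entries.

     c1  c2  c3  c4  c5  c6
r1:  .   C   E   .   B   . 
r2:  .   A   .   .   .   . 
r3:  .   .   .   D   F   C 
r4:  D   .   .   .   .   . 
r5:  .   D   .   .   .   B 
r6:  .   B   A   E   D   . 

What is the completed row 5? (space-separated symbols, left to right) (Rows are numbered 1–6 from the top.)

E D F C A B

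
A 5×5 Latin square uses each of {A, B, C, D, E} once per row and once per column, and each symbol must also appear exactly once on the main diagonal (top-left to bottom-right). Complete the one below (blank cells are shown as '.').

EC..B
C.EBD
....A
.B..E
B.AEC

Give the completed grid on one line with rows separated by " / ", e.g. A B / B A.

row 1 has {B,C,E}; column 3 has {A,E} — only D is left for (r1,c3).
row 1 has {B,C,D,E}; column 4 has {B,E} — only A is left for (r1,c4).
row 2 has {B,C,D,E}; column 2 has {B,C}; the diagonal has {C,E} — only A is left for (r2,c2).
row 3 has {A}; column 1 has {B,C,E} — only D is left for (r3,c1).
row 3 has {A,D}; column 2 has {A,B,C} — only E is left for (r3,c2).
row 3 has {A,D,E}; column 3 has {A,D,E}; the diagonal has {A,C,E} — only B is left for (r3,c3).
row 3 has {A,B,D,E}; column 4 has {A,B,E} — only C is left for (r3,c4).
row 4 has {B,E}; column 1 has {B,C,D,E} — only A is left for (r4,c1).
row 4 has {A,B,E}; column 3 has {A,B,D,E} — only C is left for (r4,c3).
row 4 has {A,B,C,E}; column 4 has {A,B,C,E}; the diagonal has {A,B,C,E} — only D is left for (r4,c4).
row 5 has {A,B,C,E}; column 2 has {A,B,C,E} — only D is left for (r5,c2).

E C D A B / C A E B D / D E B C A / A B C D E / B D A E C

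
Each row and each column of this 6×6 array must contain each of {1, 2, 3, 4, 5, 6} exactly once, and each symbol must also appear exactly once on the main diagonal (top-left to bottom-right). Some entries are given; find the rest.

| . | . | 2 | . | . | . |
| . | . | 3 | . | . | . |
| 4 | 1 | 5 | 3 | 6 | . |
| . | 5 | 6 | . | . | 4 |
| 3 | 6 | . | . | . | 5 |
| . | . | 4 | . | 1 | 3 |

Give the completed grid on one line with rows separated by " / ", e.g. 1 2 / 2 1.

6 3 2 5 4 1 / 1 4 3 2 5 6 / 4 1 5 3 6 2 / 2 5 6 1 3 4 / 3 6 1 4 2 5 / 5 2 4 6 1 3

(r3,c6) = 2
(r5,c3) = 1
(r6,c2) = 2
(r2,c2) = 4
(r5,c5) = 2
(r1,c2) = 3
(r2,c5) = 5
(r4,c4) = 1
(r4,c5) = 3
(r5,c4) = 4
(r1,c1) = 6
(r1,c4) = 5
(r1,c5) = 4
(r1,c6) = 1
(r2,c6) = 6
(r4,c1) = 2
(r6,c1) = 5
(r6,c4) = 6
(r2,c1) = 1
(r2,c4) = 2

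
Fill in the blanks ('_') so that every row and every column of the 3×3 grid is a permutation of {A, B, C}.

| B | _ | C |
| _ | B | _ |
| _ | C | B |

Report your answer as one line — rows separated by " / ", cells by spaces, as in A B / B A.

B A C / C B A / A C B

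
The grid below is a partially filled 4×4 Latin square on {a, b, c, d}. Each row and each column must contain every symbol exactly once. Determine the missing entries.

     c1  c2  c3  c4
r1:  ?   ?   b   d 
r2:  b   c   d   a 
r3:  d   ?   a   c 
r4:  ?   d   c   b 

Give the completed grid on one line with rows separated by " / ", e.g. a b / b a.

c a b d / b c d a / d b a c / a d c b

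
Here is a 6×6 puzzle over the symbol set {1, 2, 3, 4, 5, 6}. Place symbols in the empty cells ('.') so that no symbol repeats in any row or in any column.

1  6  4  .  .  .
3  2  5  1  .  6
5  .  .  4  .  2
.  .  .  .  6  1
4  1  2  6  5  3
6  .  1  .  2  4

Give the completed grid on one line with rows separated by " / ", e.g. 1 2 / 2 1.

(r1,c5) = 3
(r1,c6) = 5
(r2,c5) = 4
(r3,c2) = 3
(r3,c3) = 6
(r3,c5) = 1
(r4,c1) = 2
(r4,c3) = 3
(r4,c4) = 5
(r6,c2) = 5
(r6,c4) = 3
(r1,c4) = 2
(r4,c2) = 4

1 6 4 2 3 5 / 3 2 5 1 4 6 / 5 3 6 4 1 2 / 2 4 3 5 6 1 / 4 1 2 6 5 3 / 6 5 1 3 2 4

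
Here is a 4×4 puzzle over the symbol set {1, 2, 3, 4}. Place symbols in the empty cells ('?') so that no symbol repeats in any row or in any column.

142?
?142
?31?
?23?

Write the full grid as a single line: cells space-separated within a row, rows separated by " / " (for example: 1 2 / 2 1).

(r1,c4) = 3
(r2,c1) = 3
(r3,c4) = 4
(r4,c1) = 4
(r4,c4) = 1
(r3,c1) = 2

1 4 2 3 / 3 1 4 2 / 2 3 1 4 / 4 2 3 1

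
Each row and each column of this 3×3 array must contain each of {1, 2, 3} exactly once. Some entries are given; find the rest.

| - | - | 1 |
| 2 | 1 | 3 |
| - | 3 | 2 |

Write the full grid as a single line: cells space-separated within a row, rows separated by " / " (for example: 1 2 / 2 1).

(r1,c1) = 3
(r1,c2) = 2
(r3,c1) = 1

3 2 1 / 2 1 3 / 1 3 2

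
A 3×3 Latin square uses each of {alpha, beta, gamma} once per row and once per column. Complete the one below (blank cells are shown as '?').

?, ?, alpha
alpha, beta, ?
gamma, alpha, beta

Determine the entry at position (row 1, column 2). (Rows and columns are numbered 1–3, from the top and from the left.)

gamma

(r1,c1) = beta
(r1,c2) = gamma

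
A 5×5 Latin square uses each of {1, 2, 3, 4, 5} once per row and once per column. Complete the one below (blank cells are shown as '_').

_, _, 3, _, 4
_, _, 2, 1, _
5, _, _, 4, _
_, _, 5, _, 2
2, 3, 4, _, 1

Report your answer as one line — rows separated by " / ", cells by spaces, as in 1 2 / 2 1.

At row 1, column 1: row 1 has {3,4}; column 1 has {2,5}; that leaves 1.
At row 3, column 3: row 3 has {4,5}; column 3 has {2,3,4,5}; that leaves 1.
At row 3, column 5: row 3 has {1,4,5}; column 5 has {1,2,4}; that leaves 3.
At row 4, column 4: row 4 has {2,5}; column 4 has {1,4}; that leaves 3.
At row 5, column 4: row 5 has {1,2,3,4}; column 4 has {1,3,4}; that leaves 5.
At row 1, column 4: row 1 has {1,3,4}; column 4 has {1,3,4,5}; that leaves 2.
At row 2, column 5: row 2 has {1,2}; column 5 has {1,2,3,4}; that leaves 5.
At row 3, column 2: row 3 has {1,3,4,5}; column 2 has {3}; that leaves 2.
At row 4, column 1: row 4 has {2,3,5}; column 1 has {1,2,5}; that leaves 4.
At row 4, column 2: row 4 has {2,3,4,5}; column 2 has {2,3}; that leaves 1.
At row 1, column 2: row 1 has {1,2,3,4}; column 2 has {1,2,3}; that leaves 5.
At row 2, column 1: row 2 has {1,2,5}; column 1 has {1,2,4,5}; that leaves 3.
At row 2, column 2: row 2 has {1,2,3,5}; column 2 has {1,2,3,5}; that leaves 4.

1 5 3 2 4 / 3 4 2 1 5 / 5 2 1 4 3 / 4 1 5 3 2 / 2 3 4 5 1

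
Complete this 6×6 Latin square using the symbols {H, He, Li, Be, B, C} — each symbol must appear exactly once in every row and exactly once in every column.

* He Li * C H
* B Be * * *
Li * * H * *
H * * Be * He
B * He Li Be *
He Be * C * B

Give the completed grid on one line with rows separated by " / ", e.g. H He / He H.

Cell (r1,c1): row 1 has {H,He,Li,C}; column 1 has {H,He,Li,B} → Be.
Cell (r1,c4): row 1 has {H,He,Li,Be,C}; column 4 has {H,Li,Be,C} → B.
Cell (r2,c1): row 2 has {Be,B}; column 1 has {H,He,Li,Be,B} → C.
Cell (r2,c4): row 2 has {Be,B,C}; column 4 has {H,Li,Be,B,C} → He.
Cell (r2,c6): row 2 has {He,Be,B,C}; column 6 has {H,He,B} → Li.
Cell (r3,c2): row 3 has {H,Li}; column 2 has {He,Be,B} → C.
Cell (r3,c3): row 3 has {H,Li,C}; column 3 has {He,Li,Be} → B.
Cell (r3,c5): row 3 has {H,Li,B,C}; column 5 has {Be,C} → He.
Cell (r3,c6): row 3 has {H,He,Li,B,C}; column 6 has {H,He,Li,B} → Be.
Cell (r4,c2): row 4 has {H,He,Be}; column 2 has {He,Be,B,C} → Li.
Cell (r4,c3): row 4 has {H,He,Li,Be}; column 3 has {He,Li,Be,B} → C.
Cell (r4,c5): row 4 has {H,He,Li,Be,C}; column 5 has {He,Be,C} → B.
Cell (r5,c2): row 5 has {He,Li,Be,B}; column 2 has {He,Li,Be,B,C} → H.
Cell (r5,c6): row 5 has {H,He,Li,Be,B}; column 6 has {H,He,Li,Be,B} → C.
Cell (r6,c3): row 6 has {He,Be,B,C}; column 3 has {He,Li,Be,B,C} → H.
Cell (r6,c5): row 6 has {H,He,Be,B,C}; column 5 has {He,Be,B,C} → Li.
Cell (r2,c5): row 2 has {He,Li,Be,B,C}; column 5 has {He,Li,Be,B,C} → H.

Be He Li B C H / C B Be He H Li / Li C B H He Be / H Li C Be B He / B H He Li Be C / He Be H C Li B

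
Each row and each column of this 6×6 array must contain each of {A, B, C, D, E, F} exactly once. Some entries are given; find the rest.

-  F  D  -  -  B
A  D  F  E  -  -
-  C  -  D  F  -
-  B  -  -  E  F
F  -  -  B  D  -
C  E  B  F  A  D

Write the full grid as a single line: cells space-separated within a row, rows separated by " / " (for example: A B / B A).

E F D A C B / A D F E B C / B C E D F A / D B A C E F / F A C B D E / C E B F A D

(r1,c1): row 1 has {B,D,F}; column 1 has {A,C,F}, so it must be E.
(r1,c5): row 1 has {B,D,E,F}; column 5 has {A,D,E,F}, so it must be C.
(r2,c5): row 2 has {A,D,E,F}; column 5 has {A,C,D,E,F}, so it must be B.
(r2,c6): row 2 has {A,B,D,E,F}; column 6 has {B,D,F}, so it must be C.
(r3,c1): row 3 has {C,D,F}; column 1 has {A,C,E,F}, so it must be B.
(r4,c1): row 4 has {B,E,F}; column 1 has {A,B,C,E,F}, so it must be D.
(r5,c2): row 5 has {B,D,F}; column 2 has {B,C,D,E,F}, so it must be A.
(r5,c6): row 5 has {A,B,D,F}; column 6 has {B,C,D,F}, so it must be E.
(r1,c4): row 1 has {B,C,D,E,F}; column 4 has {B,D,E,F}, so it must be A.
(r3,c6): row 3 has {B,C,D,F}; column 6 has {B,C,D,E,F}, so it must be A.
(r4,c4): row 4 has {B,D,E,F}; column 4 has {A,B,D,E,F}, so it must be C.
(r5,c3): row 5 has {A,B,D,E,F}; column 3 has {B,D,F}, so it must be C.
(r3,c3): row 3 has {A,B,C,D,F}; column 3 has {B,C,D,F}, so it must be E.
(r4,c3): row 4 has {B,C,D,E,F}; column 3 has {B,C,D,E,F}, so it must be A.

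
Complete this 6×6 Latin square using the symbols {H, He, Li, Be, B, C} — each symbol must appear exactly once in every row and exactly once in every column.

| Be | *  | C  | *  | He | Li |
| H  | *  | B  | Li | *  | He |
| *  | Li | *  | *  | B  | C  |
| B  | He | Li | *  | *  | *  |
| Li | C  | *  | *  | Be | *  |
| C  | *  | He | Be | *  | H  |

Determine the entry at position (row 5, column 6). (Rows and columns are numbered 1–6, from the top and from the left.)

B

Cell (r2,c2): row 2 has {H,He,Li,B}; column 2 has {He,Li,C} → Be.
Cell (r2,c5): row 2 has {H,He,Li,Be,B}; column 5 has {He,Be,B} → C.
Cell (r3,c1): row 3 has {Li,B,C}; column 1 has {H,Li,Be,B,C} → He.
Cell (r3,c4): row 3 has {He,Li,B,C}; column 4 has {Li,Be} → H.
Cell (r4,c4): row 4 has {He,Li,B}; column 4 has {H,Li,Be} → C.
Cell (r4,c5): row 4 has {He,Li,B,C}; column 5 has {He,Be,B,C} → H.
Cell (r4,c6): row 4 has {H,He,Li,B,C}; column 6 has {H,He,Li,C} → Be.
Cell (r5,c3): row 5 has {Li,Be,C}; column 3 has {He,Li,B,C} → H.
Cell (r5,c6): row 5 has {H,Li,Be,C}; column 6 has {H,He,Li,Be,C} → B.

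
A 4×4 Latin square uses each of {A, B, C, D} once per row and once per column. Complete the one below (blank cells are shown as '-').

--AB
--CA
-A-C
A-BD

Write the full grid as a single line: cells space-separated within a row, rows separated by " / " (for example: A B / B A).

C D A B / D B C A / B A D C / A C B D

Cell (r3,c3): row 3 has {A,C}; column 3 has {A,B,C} → D.
Cell (r4,c2): row 4 has {A,B,D}; column 2 has {A} → C.
Cell (r1,c2): row 1 has {A,B}; column 2 has {A,C} → D.
Cell (r2,c2): row 2 has {A,C}; column 2 has {A,C,D} → B.
Cell (r3,c1): row 3 has {A,C,D}; column 1 has {A} → B.
Cell (r1,c1): row 1 has {A,B,D}; column 1 has {A,B} → C.
Cell (r2,c1): row 2 has {A,B,C}; column 1 has {A,B,C} → D.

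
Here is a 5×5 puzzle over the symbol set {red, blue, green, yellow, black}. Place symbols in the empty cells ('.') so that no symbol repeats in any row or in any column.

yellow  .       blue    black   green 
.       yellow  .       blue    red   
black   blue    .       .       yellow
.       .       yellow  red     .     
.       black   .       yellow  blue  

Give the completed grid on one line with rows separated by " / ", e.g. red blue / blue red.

yellow red blue black green / green yellow black blue red / black blue red green yellow / blue green yellow red black / red black green yellow blue

row 1 has {blue,green,yellow,black}; column 2 has {blue,yellow,black} — only red is left for (r1,c2).
row 2 has {red,blue,yellow}; column 1 has {yellow,black} — only green is left for (r2,c1).
row 2 has {red,blue,green,yellow}; column 3 has {blue,yellow} — only black is left for (r2,c3).
row 3 has {blue,yellow,black}; column 4 has {red,blue,yellow,black} — only green is left for (r3,c4).
row 4 has {red,yellow}; column 1 has {green,yellow,black} — only blue is left for (r4,c1).
row 4 has {red,blue,yellow}; column 2 has {red,blue,yellow,black} — only green is left for (r4,c2).
row 4 has {red,blue,green,yellow}; column 5 has {red,blue,green,yellow} — only black is left for (r4,c5).
row 5 has {blue,yellow,black}; column 1 has {blue,green,yellow,black} — only red is left for (r5,c1).
row 5 has {red,blue,yellow,black}; column 3 has {blue,yellow,black} — only green is left for (r5,c3).
row 3 has {blue,green,yellow,black}; column 3 has {blue,green,yellow,black} — only red is left for (r3,c3).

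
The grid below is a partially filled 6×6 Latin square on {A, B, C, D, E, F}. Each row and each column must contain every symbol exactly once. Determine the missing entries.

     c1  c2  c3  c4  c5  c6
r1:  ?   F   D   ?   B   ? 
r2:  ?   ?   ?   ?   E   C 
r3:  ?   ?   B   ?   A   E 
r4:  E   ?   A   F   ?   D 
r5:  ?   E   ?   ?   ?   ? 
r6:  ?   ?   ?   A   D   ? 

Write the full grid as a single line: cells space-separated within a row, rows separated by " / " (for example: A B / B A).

C F D E B A / D A F B E C / F D B C A E / E B A F C D / A E C D F B / B C E A D F

(r1,c6): row 1 has {B,D,F}; column 6 has {C,D,E}, so it must be A.
(r2,c3): row 2 has {C,E}; column 3 has {A,B,D}, so it must be F.
(r4,c5): row 4 has {A,D,E,F}; column 5 has {A,B,D,E}, so it must be C.
(r5,c3): row 5 has {E}; column 3 has {A,B,D,F}, so it must be C.
(r5,c5): row 5 has {C,E}; column 5 has {A,B,C,D,E}, so it must be F.
(r5,c6): row 5 has {C,E,F}; column 6 has {A,C,D,E}, so it must be B.
(r6,c3): row 6 has {A,D}; column 3 has {A,B,C,D,F}, so it must be E.
(r6,c6): row 6 has {A,D,E}; column 6 has {A,B,C,D,E}, so it must be F.
(r1,c1): row 1 has {A,B,D,F}; column 1 has {E}, so it must be C.
(r1,c4): row 1 has {A,B,C,D,F}; column 4 has {A,F}, so it must be E.
(r4,c2): row 4 has {A,C,D,E,F}; column 2 has {E,F}, so it must be B.
(r5,c4): row 5 has {B,C,E,F}; column 4 has {A,E,F}, so it must be D.
(r6,c1): row 6 has {A,D,E,F}; column 1 has {C,E}, so it must be B.
(r6,c2): row 6 has {A,B,D,E,F}; column 2 has {B,E,F}, so it must be C.
(r2,c4): row 2 has {C,E,F}; column 4 has {A,D,E,F}, so it must be B.
(r3,c2): row 3 has {A,B,E}; column 2 has {B,C,E,F}, so it must be D.
(r3,c4): row 3 has {A,B,D,E}; column 4 has {A,B,D,E,F}, so it must be C.
(r5,c1): row 5 has {B,C,D,E,F}; column 1 has {B,C,E}, so it must be A.
(r2,c1): row 2 has {B,C,E,F}; column 1 has {A,B,C,E}, so it must be D.
(r2,c2): row 2 has {B,C,D,E,F}; column 2 has {B,C,D,E,F}, so it must be A.
(r3,c1): row 3 has {A,B,C,D,E}; column 1 has {A,B,C,D,E}, so it must be F.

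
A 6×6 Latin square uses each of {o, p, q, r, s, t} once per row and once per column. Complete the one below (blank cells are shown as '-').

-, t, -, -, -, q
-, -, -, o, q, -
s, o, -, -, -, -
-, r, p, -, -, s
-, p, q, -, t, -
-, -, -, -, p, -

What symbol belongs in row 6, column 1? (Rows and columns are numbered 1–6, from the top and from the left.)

t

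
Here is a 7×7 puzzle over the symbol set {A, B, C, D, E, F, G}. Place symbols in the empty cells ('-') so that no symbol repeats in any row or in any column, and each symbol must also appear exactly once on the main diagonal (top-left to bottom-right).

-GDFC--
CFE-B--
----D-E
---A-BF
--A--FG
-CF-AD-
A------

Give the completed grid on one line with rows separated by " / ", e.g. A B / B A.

Cell (r5,c5): row 5 has {A,F,G}; column 5 has {A,B,C,D}; the diagonal has {A,D,F} → E.
Cell (r6,c7): row 6 has {A,C,D,F}; column 7 has {E,F,G} → B.
Cell (r7,c7): row 7 has {A}; column 7 has {B,E,F,G}; the diagonal has {A,D,E,F} → C.
Cell (r1,c1): row 1 has {C,D,F,G}; column 1 has {A,C}; the diagonal has {A,C,D,E,F} → B.
Cell (r1,c7): row 1 has {B,C,D,F,G}; column 7 has {B,C,E,F,G} → A.
Cell (r2,c7): row 2 has {B,C,E,F}; column 7 has {A,B,C,E,F,G} → D.
Cell (r3,c3): row 3 has {D,E}; column 3 has {A,D,E,F}; the diagonal has {A,B,C,D,E,F} → G.
Cell (r4,c3): row 4 has {A,B,F}; column 3 has {A,D,E,F,G} → C.
Cell (r4,c5): row 4 has {A,B,C,F}; column 5 has {A,B,C,D,E} → G.
Cell (r5,c1): row 5 has {A,E,F,G}; column 1 has {A,B,C} → D.
Cell (r5,c2): row 5 has {A,D,E,F,G}; column 2 has {C,F,G} → B.
Cell (r5,c4): row 5 has {A,B,D,E,F,G}; column 4 has {A,F} → C.
Cell (r7,c3): row 7 has {A,C}; column 3 has {A,C,D,E,F,G} → B.
Cell (r7,c5): row 7 has {A,B,C}; column 5 has {A,B,C,D,E,G} → F.
Cell (r1,c6): row 1 has {A,B,C,D,F,G}; column 6 has {B,D,F} → E.
Cell (r2,c4): row 2 has {B,C,D,E,F}; column 4 has {A,C,F} → G.
Cell (r2,c6): row 2 has {B,C,D,E,F,G}; column 6 has {B,D,E,F} → A.
Cell (r3,c1): row 3 has {D,E,G}; column 1 has {A,B,C,D} → F.
Cell (r3,c2): row 3 has {D,E,F,G}; column 2 has {B,C,F,G} → A.
Cell (r3,c4): row 3 has {A,D,E,F,G}; column 4 has {A,C,F,G} → B.
Cell (r3,c6): row 3 has {A,B,D,E,F,G}; column 6 has {A,B,D,E,F} → C.
Cell (r4,c1): row 4 has {A,B,C,F,G}; column 1 has {A,B,C,D,F} → E.
Cell (r4,c2): row 4 has {A,B,C,E,F,G}; column 2 has {A,B,C,F,G} → D.
Cell (r6,c1): row 6 has {A,B,C,D,F}; column 1 has {A,B,C,D,E,F} → G.
Cell (r6,c4): row 6 has {A,B,C,D,F,G}; column 4 has {A,B,C,F,G} → E.
Cell (r7,c2): row 7 has {A,B,C,F}; column 2 has {A,B,C,D,F,G} → E.
Cell (r7,c4): row 7 has {A,B,C,E,F}; column 4 has {A,B,C,E,F,G} → D.
Cell (r7,c6): row 7 has {A,B,C,D,E,F}; column 6 has {A,B,C,D,E,F} → G.

B G D F C E A / C F E G B A D / F A G B D C E / E D C A G B F / D B A C E F G / G C F E A D B / A E B D F G C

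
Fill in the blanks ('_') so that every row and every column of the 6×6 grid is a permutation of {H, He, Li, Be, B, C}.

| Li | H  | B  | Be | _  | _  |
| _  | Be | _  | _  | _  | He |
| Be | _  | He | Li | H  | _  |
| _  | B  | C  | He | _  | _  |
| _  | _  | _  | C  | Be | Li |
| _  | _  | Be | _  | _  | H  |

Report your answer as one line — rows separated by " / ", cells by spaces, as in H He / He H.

Li H B Be He C / C Be Li H B He / Be C He Li H B / H B C He Li Be / B He H C Be Li / He Li Be B C H

(r1,c6): row 1 has {H,Li,Be,B}; column 6 has {H,He,Li}, so it must be C.
(r3,c2): row 3 has {H,He,Li,Be}; column 2 has {H,Be,B}, so it must be C.
(r3,c6): row 3 has {H,He,Li,Be,C}; column 6 has {H,He,Li,C}, so it must be B.
(r4,c1): row 4 has {He,B,C}; column 1 has {Li,Be}, so it must be H.
(r4,c5): row 4 has {H,He,B,C}; column 5 has {H,Be}, so it must be Li.
(r4,c6): row 4 has {H,He,Li,B,C}; column 6 has {H,He,Li,B,C}, so it must be Be.
(r5,c2): row 5 has {Li,Be,C}; column 2 has {H,Be,B,C}, so it must be He.
(r5,c3): row 5 has {He,Li,Be,C}; column 3 has {He,Be,B,C}, so it must be H.
(r6,c2): row 6 has {H,Be}; column 2 has {H,He,Be,B,C}, so it must be Li.
(r6,c4): row 6 has {H,Li,Be}; column 4 has {He,Li,Be,C}, so it must be B.
(r1,c5): row 1 has {H,Li,Be,B,C}; column 5 has {H,Li,Be}, so it must be He.
(r2,c3): row 2 has {He,Be}; column 3 has {H,He,Be,B,C}, so it must be Li.
(r2,c4): row 2 has {He,Li,Be}; column 4 has {He,Li,Be,B,C}, so it must be H.
(r5,c1): row 5 has {H,He,Li,Be,C}; column 1 has {H,Li,Be}, so it must be B.
(r6,c5): row 6 has {H,Li,Be,B}; column 5 has {H,He,Li,Be}, so it must be C.
(r2,c1): row 2 has {H,He,Li,Be}; column 1 has {H,Li,Be,B}, so it must be C.
(r2,c5): row 2 has {H,He,Li,Be,C}; column 5 has {H,He,Li,Be,C}, so it must be B.
(r6,c1): row 6 has {H,Li,Be,B,C}; column 1 has {H,Li,Be,B,C}, so it must be He.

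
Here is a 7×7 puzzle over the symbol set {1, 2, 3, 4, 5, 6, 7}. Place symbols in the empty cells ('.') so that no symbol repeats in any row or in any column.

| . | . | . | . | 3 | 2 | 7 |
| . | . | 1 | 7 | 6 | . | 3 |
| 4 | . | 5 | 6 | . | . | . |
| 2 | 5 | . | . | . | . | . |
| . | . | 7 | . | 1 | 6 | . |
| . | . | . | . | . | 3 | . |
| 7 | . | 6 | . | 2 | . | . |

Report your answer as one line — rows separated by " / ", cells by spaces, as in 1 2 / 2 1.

1 6 4 5 3 2 7 / 5 2 1 7 6 4 3 / 4 3 5 6 7 1 2 / 2 5 3 1 4 7 6 / 3 4 7 2 1 6 5 / 6 7 2 4 5 3 1 / 7 1 6 3 2 5 4

row 1 has {2,3,7}; column 3 has {1,5,6,7} — only 4 is left for (r1,c3).
row 2 has {1,3,6,7}; column 1 has {2,4,7} — only 5 is left for (r2,c1).
row 2 has {1,3,5,6,7}; column 6 has {2,3,6} — only 4 is left for (r2,c6).
row 3 has {4,5,6}; column 5 has {1,2,3,6} — only 7 is left for (r3,c5).
row 3 has {4,5,6,7}; column 6 has {2,3,4,6} — only 1 is left for (r3,c6).
row 3 has {1,4,5,6,7}; column 7 has {3,7} — only 2 is left for (r3,c7).
row 4 has {2,5}; column 3 has {1,4,5,6,7} — only 3 is left for (r4,c3).
row 4 has {2,3,5}; column 5 has {1,2,3,6,7} — only 4 is left for (r4,c5).
row 4 has {2,3,4,5}; column 6 has {1,2,3,4,6} — only 7 is left for (r4,c6).
row 5 has {1,6,7}; column 1 has {2,4,5,7} — only 3 is left for (r5,c1).
row 6 has {3}; column 3 has {1,3,4,5,6,7} — only 2 is left for (r6,c3).
row 6 has {2,3}; column 5 has {1,2,3,4,6,7} — only 5 is left for (r6,c5).
row 7 has {2,6,7}; column 6 has {1,2,3,4,6,7} — only 5 is left for (r7,c6).
row 2 has {1,3,4,5,6,7}; column 2 has {5} — only 2 is left for (r2,c2).
row 3 has {1,2,4,5,6,7}; column 2 has {2,5} — only 3 is left for (r3,c2).
row 4 has {2,3,4,5,7}; column 4 has {6,7} — only 1 is left for (r4,c4).
row 4 has {1,2,3,4,5,7}; column 7 has {2,3,7} — only 6 is left for (r4,c7).
row 5 has {1,3,6,7}; column 2 has {2,3,5} — only 4 is left for (r5,c2).
row 5 has {1,3,4,6,7}; column 7 has {2,3,6,7} — only 5 is left for (r5,c7).
row 6 has {2,3,5}; column 4 has {1,6,7} — only 4 is left for (r6,c4).
row 6 has {2,3,4,5}; column 7 has {2,3,5,6,7} — only 1 is left for (r6,c7).
row 7 has {2,5,6,7}; column 2 has {2,3,4,5} — only 1 is left for (r7,c2).
row 7 has {1,2,5,6,7}; column 4 has {1,4,6,7} — only 3 is left for (r7,c4).
row 7 has {1,2,3,5,6,7}; column 7 has {1,2,3,5,6,7} — only 4 is left for (r7,c7).
row 1 has {2,3,4,7}; column 2 has {1,2,3,4,5} — only 6 is left for (r1,c2).
row 1 has {2,3,4,6,7}; column 4 has {1,3,4,6,7} — only 5 is left for (r1,c4).
row 5 has {1,3,4,5,6,7}; column 4 has {1,3,4,5,6,7} — only 2 is left for (r5,c4).
row 6 has {1,2,3,4,5}; column 1 has {2,3,4,5,7} — only 6 is left for (r6,c1).
row 6 has {1,2,3,4,5,6}; column 2 has {1,2,3,4,5,6} — only 7 is left for (r6,c2).
row 1 has {2,3,4,5,6,7}; column 1 has {2,3,4,5,6,7} — only 1 is left for (r1,c1).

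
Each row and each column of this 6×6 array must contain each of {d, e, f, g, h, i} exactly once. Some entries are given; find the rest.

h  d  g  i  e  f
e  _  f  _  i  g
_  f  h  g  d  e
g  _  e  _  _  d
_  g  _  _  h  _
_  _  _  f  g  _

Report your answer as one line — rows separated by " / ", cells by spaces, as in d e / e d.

h d g i e f / e h f d i g / i f h g d e / g i e h f d / f g d e h i / d e i f g h

row 2 has {e,f,g,i}; column 2 has {d,f,g} — only h is left for (r2,c2).
row 2 has {e,f,g,h,i}; column 4 has {f,g,i} — only d is left for (r2,c4).
row 3 has {d,e,f,g,h}; column 1 has {e,g,h} — only i is left for (r3,c1).
row 4 has {d,e,g}; column 2 has {d,f,g,h} — only i is left for (r4,c2).
row 4 has {d,e,g,i}; column 4 has {d,f,g,i} — only h is left for (r4,c4).
row 4 has {d,e,g,h,i}; column 5 has {d,e,g,h,i} — only f is left for (r4,c5).
row 5 has {g,h}; column 4 has {d,f,g,h,i} — only e is left for (r5,c4).
row 5 has {e,g,h}; column 6 has {d,e,f,g} — only i is left for (r5,c6).
row 6 has {f,g}; column 1 has {e,g,h,i} — only d is left for (r6,c1).
row 6 has {d,f,g}; column 2 has {d,f,g,h,i} — only e is left for (r6,c2).
row 6 has {d,e,f,g}; column 3 has {e,f,g,h} — only i is left for (r6,c3).
row 6 has {d,e,f,g,i}; column 6 has {d,e,f,g,i} — only h is left for (r6,c6).
row 5 has {e,g,h,i}; column 1 has {d,e,g,h,i} — only f is left for (r5,c1).
row 5 has {e,f,g,h,i}; column 3 has {e,f,g,h,i} — only d is left for (r5,c3).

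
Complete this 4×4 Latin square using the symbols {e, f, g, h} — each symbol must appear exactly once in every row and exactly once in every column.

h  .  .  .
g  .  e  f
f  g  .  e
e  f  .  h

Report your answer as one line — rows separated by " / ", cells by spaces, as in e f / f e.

h e f g / g h e f / f g h e / e f g h

(r1,c2) = e
(r1,c4) = g
(r2,c2) = h
(r3,c3) = h
(r4,c3) = g
(r1,c3) = f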